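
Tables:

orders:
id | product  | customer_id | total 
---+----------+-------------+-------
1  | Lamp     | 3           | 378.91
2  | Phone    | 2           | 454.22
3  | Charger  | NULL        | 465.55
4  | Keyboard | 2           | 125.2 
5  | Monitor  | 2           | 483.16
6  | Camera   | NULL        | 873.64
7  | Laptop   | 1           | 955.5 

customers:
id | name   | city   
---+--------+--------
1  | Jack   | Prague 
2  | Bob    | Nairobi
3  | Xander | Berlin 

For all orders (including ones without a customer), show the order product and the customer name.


LEFT JOIN keeps every row from orders (the left table); where customer_id has no match in customers, the customer columns become NULL. Walk through each order:
  - order 1 (Lamp): customer_id=3 -> matches Xander
  - order 2 (Phone): customer_id=2 -> matches Bob
  - order 3 (Charger): customer_id=NULL, no match -> kept with NULL
  - order 4 (Keyboard): customer_id=2 -> matches Bob
  - order 5 (Monitor): customer_id=2 -> matches Bob
  - order 6 (Camera): customer_id=NULL, no match -> kept with NULL
  - order 7 (Laptop): customer_id=1 -> matches Jack
All 7 rows appear; 2 have NULL customer.

SQL:
SELECT a.product, b.name AS customer
FROM orders a
LEFT JOIN customers b ON a.customer_id = b.id

Result:
product  | customer
---------+---------
Lamp     | Xander  
Phone    | Bob     
Charger  | NULL    
Keyboard | Bob     
Monitor  | Bob     
Camera   | NULL    
Laptop   | Jack    


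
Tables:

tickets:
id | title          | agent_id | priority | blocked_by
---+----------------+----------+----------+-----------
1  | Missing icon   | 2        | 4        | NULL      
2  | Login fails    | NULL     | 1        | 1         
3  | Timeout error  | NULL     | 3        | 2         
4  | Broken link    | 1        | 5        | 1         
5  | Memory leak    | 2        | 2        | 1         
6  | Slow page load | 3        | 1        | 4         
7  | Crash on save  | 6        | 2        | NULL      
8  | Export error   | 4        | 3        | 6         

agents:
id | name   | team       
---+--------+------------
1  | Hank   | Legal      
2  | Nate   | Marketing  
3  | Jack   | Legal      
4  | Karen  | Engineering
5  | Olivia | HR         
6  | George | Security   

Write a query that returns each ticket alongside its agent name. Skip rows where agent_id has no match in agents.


INNER JOIN keeps only tickets rows whose agent_id matches an id in agents. Walk through each ticket:
  - ticket 1 (Missing icon): agent_id=2 -> matches Nate
  - ticket 2 (Login fails): agent_id=NULL, no match -> dropped
  - ticket 3 (Timeout error): agent_id=NULL, no match -> dropped
  - ticket 4 (Broken link): agent_id=1 -> matches Hank
  - ticket 5 (Memory leak): agent_id=2 -> matches Nate
  - ticket 6 (Slow page load): agent_id=3 -> matches Jack
  - ticket 7 (Crash on save): agent_id=6 -> matches George
  - ticket 8 (Export error): agent_id=4 -> matches Karen
So 2 of 8 rows are dropped.

SQL:
SELECT a.title, b.name AS agent
FROM tickets a
INNER JOIN agents b ON a.agent_id = b.id

Result:
title          | agent 
---------------+-------
Missing icon   | Nate  
Broken link    | Hank  
Memory leak    | Nate  
Slow page load | Jack  
Crash on save  | George
Export error   | Karen 


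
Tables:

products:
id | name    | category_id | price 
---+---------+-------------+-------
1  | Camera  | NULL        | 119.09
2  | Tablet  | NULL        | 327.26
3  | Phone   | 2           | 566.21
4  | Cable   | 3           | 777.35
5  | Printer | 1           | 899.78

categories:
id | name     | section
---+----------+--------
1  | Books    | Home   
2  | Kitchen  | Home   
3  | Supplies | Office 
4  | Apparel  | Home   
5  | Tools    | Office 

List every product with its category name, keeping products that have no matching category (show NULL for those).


LEFT JOIN keeps every row from products (the left table); where category_id has no match in categories, the category columns become NULL. Walk through each product:
  - product 1 (Camera): category_id=NULL, no match -> kept with NULL
  - product 2 (Tablet): category_id=NULL, no match -> kept with NULL
  - product 3 (Phone): category_id=2 -> matches Kitchen
  - product 4 (Cable): category_id=3 -> matches Supplies
  - product 5 (Printer): category_id=1 -> matches Books
All 5 rows appear; 2 have NULL category.

SQL:
SELECT a.name, b.name AS category
FROM products a
LEFT JOIN categories b ON a.category_id = b.id

Result:
name    | category
--------+---------
Camera  | NULL    
Tablet  | NULL    
Phone   | Kitchen 
Cable   | Supplies
Printer | Books   


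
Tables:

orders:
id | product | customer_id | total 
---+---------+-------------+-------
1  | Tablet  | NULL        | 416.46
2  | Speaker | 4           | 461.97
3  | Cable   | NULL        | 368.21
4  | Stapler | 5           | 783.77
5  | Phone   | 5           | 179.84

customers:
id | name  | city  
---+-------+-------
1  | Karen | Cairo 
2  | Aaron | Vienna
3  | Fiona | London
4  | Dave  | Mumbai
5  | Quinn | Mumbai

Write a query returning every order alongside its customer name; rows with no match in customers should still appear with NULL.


LEFT JOIN keeps every row from orders (the left table); where customer_id has no match in customers, the customer columns become NULL. Walk through each order:
  - order 1 (Tablet): customer_id=NULL, no match -> kept with NULL
  - order 2 (Speaker): customer_id=4 -> matches Dave
  - order 3 (Cable): customer_id=NULL, no match -> kept with NULL
  - order 4 (Stapler): customer_id=5 -> matches Quinn
  - order 5 (Phone): customer_id=5 -> matches Quinn
All 5 rows appear; 2 have NULL customer.

SQL:
SELECT a.product, b.name AS customer
FROM orders a
LEFT JOIN customers b ON a.customer_id = b.id

Result:
product | customer
--------+---------
Tablet  | NULL    
Speaker | Dave    
Cable   | NULL    
Stapler | Quinn   
Phone   | Quinn   


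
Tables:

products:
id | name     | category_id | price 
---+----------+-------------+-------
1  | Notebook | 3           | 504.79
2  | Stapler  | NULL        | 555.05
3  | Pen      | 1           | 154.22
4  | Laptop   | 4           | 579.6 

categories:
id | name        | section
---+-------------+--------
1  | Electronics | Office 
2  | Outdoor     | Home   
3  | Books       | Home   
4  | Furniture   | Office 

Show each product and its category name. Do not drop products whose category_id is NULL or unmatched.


LEFT JOIN keeps every row from products (the left table); where category_id has no match in categories, the category columns become NULL. Walk through each product:
  - product 1 (Notebook): category_id=3 -> matches Books
  - product 2 (Stapler): category_id=NULL, no match -> kept with NULL
  - product 3 (Pen): category_id=1 -> matches Electronics
  - product 4 (Laptop): category_id=4 -> matches Furniture
All 4 rows appear; 1 has NULL category.

SQL:
SELECT a.name, b.name AS category
FROM products a
LEFT JOIN categories b ON a.category_id = b.id

Result:
name     | category   
---------+------------
Notebook | Books      
Stapler  | NULL       
Pen      | Electronics
Laptop   | Furniture  


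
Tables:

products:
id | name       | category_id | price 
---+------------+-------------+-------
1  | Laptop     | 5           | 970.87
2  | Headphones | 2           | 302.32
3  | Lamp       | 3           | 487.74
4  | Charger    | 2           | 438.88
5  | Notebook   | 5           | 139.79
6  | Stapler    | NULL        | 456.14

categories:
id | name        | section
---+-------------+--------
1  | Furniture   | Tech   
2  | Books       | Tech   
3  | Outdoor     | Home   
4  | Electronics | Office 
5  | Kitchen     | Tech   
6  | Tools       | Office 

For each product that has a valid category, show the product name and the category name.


INNER JOIN keeps only products rows whose category_id matches an id in categories. Walk through each product:
  - product 1 (Laptop): category_id=5 -> matches Kitchen
  - product 2 (Headphones): category_id=2 -> matches Books
  - product 3 (Lamp): category_id=3 -> matches Outdoor
  - product 4 (Charger): category_id=2 -> matches Books
  - product 5 (Notebook): category_id=5 -> matches Kitchen
  - product 6 (Stapler): category_id=NULL, no match -> dropped
So 1 of 6 rows is dropped.

SQL:
SELECT a.name, b.name AS category
FROM products a
INNER JOIN categories b ON a.category_id = b.id

Result:
name       | category
-----------+---------
Laptop     | Kitchen 
Headphones | Books   
Lamp       | Outdoor 
Charger    | Books   
Notebook   | Kitchen 


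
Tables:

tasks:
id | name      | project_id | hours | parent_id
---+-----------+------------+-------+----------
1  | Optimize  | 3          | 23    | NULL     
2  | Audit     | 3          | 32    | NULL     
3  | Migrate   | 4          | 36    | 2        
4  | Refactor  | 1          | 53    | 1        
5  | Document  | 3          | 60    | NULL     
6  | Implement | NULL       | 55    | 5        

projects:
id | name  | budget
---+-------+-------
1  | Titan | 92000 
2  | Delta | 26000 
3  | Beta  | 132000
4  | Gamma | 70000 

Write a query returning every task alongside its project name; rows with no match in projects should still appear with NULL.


LEFT JOIN keeps every row from tasks (the left table); where project_id has no match in projects, the project columns become NULL. Walk through each task:
  - task 1 (Optimize): project_id=3 -> matches Beta
  - task 2 (Audit): project_id=3 -> matches Beta
  - task 3 (Migrate): project_id=4 -> matches Gamma
  - task 4 (Refactor): project_id=1 -> matches Titan
  - task 5 (Document): project_id=3 -> matches Beta
  - task 6 (Implement): project_id=NULL, no match -> kept with NULL
All 6 rows appear; 1 has NULL project.

SQL:
SELECT a.name, b.name AS project
FROM tasks a
LEFT JOIN projects b ON a.project_id = b.id

Result:
name      | project
----------+--------
Optimize  | Beta   
Audit     | Beta   
Migrate   | Gamma  
Refactor  | Titan  
Document  | Beta   
Implement | NULL   


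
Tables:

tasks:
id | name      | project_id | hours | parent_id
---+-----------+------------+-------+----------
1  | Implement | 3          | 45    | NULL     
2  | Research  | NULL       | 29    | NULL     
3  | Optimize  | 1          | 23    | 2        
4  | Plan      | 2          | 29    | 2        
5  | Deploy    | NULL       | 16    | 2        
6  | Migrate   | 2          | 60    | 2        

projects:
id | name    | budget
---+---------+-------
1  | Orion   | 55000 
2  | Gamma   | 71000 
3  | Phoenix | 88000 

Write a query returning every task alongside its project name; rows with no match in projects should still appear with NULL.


LEFT JOIN keeps every row from tasks (the left table); where project_id has no match in projects, the project columns become NULL. Walk through each task:
  - task 1 (Implement): project_id=3 -> matches Phoenix
  - task 2 (Research): project_id=NULL, no match -> kept with NULL
  - task 3 (Optimize): project_id=1 -> matches Orion
  - task 4 (Plan): project_id=2 -> matches Gamma
  - task 5 (Deploy): project_id=NULL, no match -> kept with NULL
  - task 6 (Migrate): project_id=2 -> matches Gamma
All 6 rows appear; 2 have NULL project.

SQL:
SELECT a.name, b.name AS project
FROM tasks a
LEFT JOIN projects b ON a.project_id = b.id

Result:
name      | project
----------+--------
Implement | Phoenix
Research  | NULL   
Optimize  | Orion  
Plan      | Gamma  
Deploy    | NULL   
Migrate   | Gamma  


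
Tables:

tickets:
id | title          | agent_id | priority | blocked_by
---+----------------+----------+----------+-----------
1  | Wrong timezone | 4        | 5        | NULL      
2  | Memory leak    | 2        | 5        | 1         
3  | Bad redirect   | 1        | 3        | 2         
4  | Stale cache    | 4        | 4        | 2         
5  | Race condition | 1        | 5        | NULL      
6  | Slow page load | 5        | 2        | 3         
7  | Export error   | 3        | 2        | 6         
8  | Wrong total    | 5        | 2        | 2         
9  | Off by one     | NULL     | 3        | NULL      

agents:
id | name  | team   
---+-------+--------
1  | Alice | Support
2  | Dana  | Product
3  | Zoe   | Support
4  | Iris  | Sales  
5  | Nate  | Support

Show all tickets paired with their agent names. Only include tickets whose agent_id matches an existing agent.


INNER JOIN keeps only tickets rows whose agent_id matches an id in agents. Walk through each ticket:
  - ticket 1 (Wrong timezone): agent_id=4 -> matches Iris
  - ticket 2 (Memory leak): agent_id=2 -> matches Dana
  - ticket 3 (Bad redirect): agent_id=1 -> matches Alice
  - ticket 4 (Stale cache): agent_id=4 -> matches Iris
  - ticket 5 (Race condition): agent_id=1 -> matches Alice
  - ticket 6 (Slow page load): agent_id=5 -> matches Nate
  - ticket 7 (Export error): agent_id=3 -> matches Zoe
  - ticket 8 (Wrong total): agent_id=5 -> matches Nate
  - ticket 9 (Off by one): agent_id=NULL, no match -> dropped
So 1 of 9 rows is dropped.

SQL:
SELECT a.title, b.name AS agent
FROM tickets a
INNER JOIN agents b ON a.agent_id = b.id

Result:
title          | agent
---------------+------
Wrong timezone | Iris 
Memory leak    | Dana 
Bad redirect   | Alice
Stale cache    | Iris 
Race condition | Alice
Slow page load | Nate 
Export error   | Zoe  
Wrong total    | Nate 


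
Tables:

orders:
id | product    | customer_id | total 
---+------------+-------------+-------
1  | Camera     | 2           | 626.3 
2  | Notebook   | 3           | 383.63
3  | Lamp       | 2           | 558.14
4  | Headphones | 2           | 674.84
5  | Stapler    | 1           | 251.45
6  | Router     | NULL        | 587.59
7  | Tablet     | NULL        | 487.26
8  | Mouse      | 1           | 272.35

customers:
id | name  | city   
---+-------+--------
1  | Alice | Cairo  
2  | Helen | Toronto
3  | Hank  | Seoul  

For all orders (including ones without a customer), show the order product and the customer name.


LEFT JOIN keeps every row from orders (the left table); where customer_id has no match in customers, the customer columns become NULL. Walk through each order:
  - order 1 (Camera): customer_id=2 -> matches Helen
  - order 2 (Notebook): customer_id=3 -> matches Hank
  - order 3 (Lamp): customer_id=2 -> matches Helen
  - order 4 (Headphones): customer_id=2 -> matches Helen
  - order 5 (Stapler): customer_id=1 -> matches Alice
  - order 6 (Router): customer_id=NULL, no match -> kept with NULL
  - order 7 (Tablet): customer_id=NULL, no match -> kept with NULL
  - order 8 (Mouse): customer_id=1 -> matches Alice
All 8 rows appear; 2 have NULL customer.

SQL:
SELECT a.product, b.name AS customer
FROM orders a
LEFT JOIN customers b ON a.customer_id = b.id

Result:
product    | customer
-----------+---------
Camera     | Helen   
Notebook   | Hank    
Lamp       | Helen   
Headphones | Helen   
Stapler    | Alice   
Router     | NULL    
Tablet     | NULL    
Mouse      | Alice   


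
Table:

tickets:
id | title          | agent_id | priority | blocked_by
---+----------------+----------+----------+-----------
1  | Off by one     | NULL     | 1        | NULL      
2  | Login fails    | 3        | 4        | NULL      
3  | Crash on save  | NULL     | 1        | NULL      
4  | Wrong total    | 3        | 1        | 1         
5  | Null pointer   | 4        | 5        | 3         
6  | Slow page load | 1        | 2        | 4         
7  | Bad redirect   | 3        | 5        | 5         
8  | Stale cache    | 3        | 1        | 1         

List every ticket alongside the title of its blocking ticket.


This is a self-join: tickets is joined to a second copy of itself, matching each row's blocked_by to another row's id. Use LEFT JOIN so rows with blocked_by=NULL are kept.
  - ticket 1 (Off by one): blocked_by=NULL -> NULL
  - ticket 2 (Login fails): blocked_by=NULL -> NULL
  - ticket 3 (Crash on save): blocked_by=NULL -> NULL
  - ticket 4 (Wrong total): blocked_by=1 -> Off by one
  - ticket 5 (Null pointer): blocked_by=3 -> Crash on save
  - ticket 6 (Slow page load): blocked_by=4 -> Wrong total
  - ticket 7 (Bad redirect): blocked_by=5 -> Null pointer
  - ticket 8 (Stale cache): blocked_by=1 -> Off by one

SQL:
SELECT a.title AS item, b.title AS blocked_by
FROM tickets a
LEFT JOIN tickets b ON a.blocked_by = b.id

Result:
item           | blocked_by   
---------------+--------------
Off by one     | NULL         
Login fails    | NULL         
Crash on save  | NULL         
Wrong total    | Off by one   
Null pointer   | Crash on save
Slow page load | Wrong total  
Bad redirect   | Null pointer 
Stale cache    | Off by one   


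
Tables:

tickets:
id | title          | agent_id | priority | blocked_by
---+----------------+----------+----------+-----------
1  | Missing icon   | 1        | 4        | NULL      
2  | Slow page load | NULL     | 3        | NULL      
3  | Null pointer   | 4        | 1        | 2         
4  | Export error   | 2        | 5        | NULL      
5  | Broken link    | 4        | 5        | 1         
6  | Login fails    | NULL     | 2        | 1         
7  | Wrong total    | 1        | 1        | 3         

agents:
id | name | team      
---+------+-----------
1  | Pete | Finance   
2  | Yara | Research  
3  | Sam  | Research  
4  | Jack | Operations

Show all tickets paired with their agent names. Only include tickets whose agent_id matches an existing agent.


INNER JOIN keeps only tickets rows whose agent_id matches an id in agents. Walk through each ticket:
  - ticket 1 (Missing icon): agent_id=1 -> matches Pete
  - ticket 2 (Slow page load): agent_id=NULL, no match -> dropped
  - ticket 3 (Null pointer): agent_id=4 -> matches Jack
  - ticket 4 (Export error): agent_id=2 -> matches Yara
  - ticket 5 (Broken link): agent_id=4 -> matches Jack
  - ticket 6 (Login fails): agent_id=NULL, no match -> dropped
  - ticket 7 (Wrong total): agent_id=1 -> matches Pete
So 2 of 7 rows are dropped.

SQL:
SELECT a.title, b.name AS agent
FROM tickets a
INNER JOIN agents b ON a.agent_id = b.id

Result:
title        | agent
-------------+------
Missing icon | Pete 
Null pointer | Jack 
Export error | Yara 
Broken link  | Jack 
Wrong total  | Pete 


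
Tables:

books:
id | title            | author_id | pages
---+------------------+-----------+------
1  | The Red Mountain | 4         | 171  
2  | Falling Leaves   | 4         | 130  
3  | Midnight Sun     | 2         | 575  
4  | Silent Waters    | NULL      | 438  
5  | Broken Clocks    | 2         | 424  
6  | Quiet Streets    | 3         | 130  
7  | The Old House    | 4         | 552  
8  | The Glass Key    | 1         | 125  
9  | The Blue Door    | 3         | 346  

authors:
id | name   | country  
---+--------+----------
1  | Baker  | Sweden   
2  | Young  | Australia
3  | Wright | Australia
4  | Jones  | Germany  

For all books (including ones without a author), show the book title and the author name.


LEFT JOIN keeps every row from books (the left table); where author_id has no match in authors, the author columns become NULL. Walk through each book:
  - book 1 (The Red Mountain): author_id=4 -> matches Jones
  - book 2 (Falling Leaves): author_id=4 -> matches Jones
  - book 3 (Midnight Sun): author_id=2 -> matches Young
  - book 4 (Silent Waters): author_id=NULL, no match -> kept with NULL
  - book 5 (Broken Clocks): author_id=2 -> matches Young
  - book 6 (Quiet Streets): author_id=3 -> matches Wright
  - book 7 (The Old House): author_id=4 -> matches Jones
  - book 8 (The Glass Key): author_id=1 -> matches Baker
  - book 9 (The Blue Door): author_id=3 -> matches Wright
All 9 rows appear; 1 has NULL author.

SQL:
SELECT a.title, b.name AS author
FROM books a
LEFT JOIN authors b ON a.author_id = b.id

Result:
title            | author
-----------------+-------
The Red Mountain | Jones 
Falling Leaves   | Jones 
Midnight Sun     | Young 
Silent Waters    | NULL  
Broken Clocks    | Young 
Quiet Streets    | Wright
The Old House    | Jones 
The Glass Key    | Baker 
The Blue Door    | Wright


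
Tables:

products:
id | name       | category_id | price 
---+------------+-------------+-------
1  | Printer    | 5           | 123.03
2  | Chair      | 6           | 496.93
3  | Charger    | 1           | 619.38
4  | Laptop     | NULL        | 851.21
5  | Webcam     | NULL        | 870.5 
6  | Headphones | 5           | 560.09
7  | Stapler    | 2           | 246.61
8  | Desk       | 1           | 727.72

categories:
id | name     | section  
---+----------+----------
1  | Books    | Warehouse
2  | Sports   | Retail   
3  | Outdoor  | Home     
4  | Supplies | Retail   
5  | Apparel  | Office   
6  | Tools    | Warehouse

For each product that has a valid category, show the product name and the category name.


INNER JOIN keeps only products rows whose category_id matches an id in categories. Walk through each product:
  - product 1 (Printer): category_id=5 -> matches Apparel
  - product 2 (Chair): category_id=6 -> matches Tools
  - product 3 (Charger): category_id=1 -> matches Books
  - product 4 (Laptop): category_id=NULL, no match -> dropped
  - product 5 (Webcam): category_id=NULL, no match -> dropped
  - product 6 (Headphones): category_id=5 -> matches Apparel
  - product 7 (Stapler): category_id=2 -> matches Sports
  - product 8 (Desk): category_id=1 -> matches Books
So 2 of 8 rows are dropped.

SQL:
SELECT a.name, b.name AS category
FROM products a
INNER JOIN categories b ON a.category_id = b.id

Result:
name       | category
-----------+---------
Printer    | Apparel 
Chair      | Tools   
Charger    | Books   
Headphones | Apparel 
Stapler    | Sports  
Desk       | Books   


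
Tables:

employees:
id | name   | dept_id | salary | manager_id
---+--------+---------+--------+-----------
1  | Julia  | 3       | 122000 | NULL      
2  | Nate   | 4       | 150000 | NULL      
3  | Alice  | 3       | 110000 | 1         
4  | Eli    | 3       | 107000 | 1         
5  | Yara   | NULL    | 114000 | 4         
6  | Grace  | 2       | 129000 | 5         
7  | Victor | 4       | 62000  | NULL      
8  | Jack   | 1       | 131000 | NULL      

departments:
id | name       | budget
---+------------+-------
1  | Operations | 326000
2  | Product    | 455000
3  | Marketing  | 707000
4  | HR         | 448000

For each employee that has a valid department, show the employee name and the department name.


INNER JOIN keeps only employees rows whose dept_id matches an id in departments. Walk through each employee:
  - employee 1 (Julia): dept_id=3 -> matches Marketing
  - employee 2 (Nate): dept_id=4 -> matches HR
  - employee 3 (Alice): dept_id=3 -> matches Marketing
  - employee 4 (Eli): dept_id=3 -> matches Marketing
  - employee 5 (Yara): dept_id=NULL, no match -> dropped
  - employee 6 (Grace): dept_id=2 -> matches Product
  - employee 7 (Victor): dept_id=4 -> matches HR
  - employee 8 (Jack): dept_id=1 -> matches Operations
So 1 of 8 rows is dropped.

SQL:
SELECT a.name, b.name AS department
FROM employees a
INNER JOIN departments b ON a.dept_id = b.id

Result:
name   | department
-------+-----------
Julia  | Marketing 
Nate   | HR        
Alice  | Marketing 
Eli    | Marketing 
Grace  | Product   
Victor | HR        
Jack   | Operations


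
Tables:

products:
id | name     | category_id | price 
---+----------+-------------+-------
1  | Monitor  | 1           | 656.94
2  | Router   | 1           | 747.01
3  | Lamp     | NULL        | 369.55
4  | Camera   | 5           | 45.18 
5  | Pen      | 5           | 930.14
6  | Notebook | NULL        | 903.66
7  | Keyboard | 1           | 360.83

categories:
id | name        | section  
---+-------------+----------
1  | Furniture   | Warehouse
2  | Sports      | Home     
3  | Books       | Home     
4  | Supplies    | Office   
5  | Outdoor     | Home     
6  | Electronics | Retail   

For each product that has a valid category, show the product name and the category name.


INNER JOIN keeps only products rows whose category_id matches an id in categories. Walk through each product:
  - product 1 (Monitor): category_id=1 -> matches Furniture
  - product 2 (Router): category_id=1 -> matches Furniture
  - product 3 (Lamp): category_id=NULL, no match -> dropped
  - product 4 (Camera): category_id=5 -> matches Outdoor
  - product 5 (Pen): category_id=5 -> matches Outdoor
  - product 6 (Notebook): category_id=NULL, no match -> dropped
  - product 7 (Keyboard): category_id=1 -> matches Furniture
So 2 of 7 rows are dropped.

SQL:
SELECT a.name, b.name AS category
FROM products a
INNER JOIN categories b ON a.category_id = b.id

Result:
name     | category 
---------+----------
Monitor  | Furniture
Router   | Furniture
Camera   | Outdoor  
Pen      | Outdoor  
Keyboard | Furniture


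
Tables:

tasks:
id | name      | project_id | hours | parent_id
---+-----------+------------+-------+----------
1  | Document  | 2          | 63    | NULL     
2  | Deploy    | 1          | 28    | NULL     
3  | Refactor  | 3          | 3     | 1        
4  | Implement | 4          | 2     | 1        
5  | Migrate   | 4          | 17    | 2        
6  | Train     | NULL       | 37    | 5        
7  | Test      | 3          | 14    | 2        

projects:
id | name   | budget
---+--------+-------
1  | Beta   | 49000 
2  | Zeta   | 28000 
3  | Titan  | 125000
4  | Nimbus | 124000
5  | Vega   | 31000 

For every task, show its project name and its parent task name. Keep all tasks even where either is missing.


Two LEFT JOINs from the same base table tasks: one to projects via project_id, one to tasks itself via parent_id. Both are LEFT so every task is preserved.
Match against projects:
  - task 1 (Document): project_id=2 -> matches Zeta
  - task 2 (Deploy): project_id=1 -> matches Beta
  - task 3 (Refactor): project_id=3 -> matches Titan
  - task 4 (Implement): project_id=4 -> matches Nimbus
  - task 5 (Migrate): project_id=4 -> matches Nimbus
  - task 6 (Train): project_id=NULL, no match -> kept with NULL
  - task 7 (Test): project_id=3 -> matches Titan
Match against tasks (self):
  - task 1 (Document): parent_id=NULL -> NULL
  - task 2 (Deploy): parent_id=NULL -> NULL
  - task 3 (Refactor): parent_id=1 -> Document
  - task 4 (Implement): parent_id=1 -> Document
  - task 5 (Migrate): parent_id=2 -> Deploy
  - task 6 (Train): parent_id=5 -> Migrate
  - task 7 (Test): parent_id=2 -> Deploy

SQL:
SELECT a.name, b.name AS project, c.name AS parent
FROM tasks a
LEFT JOIN projects b ON a.project_id = b.id
LEFT JOIN tasks c ON a.parent_id = c.id

Result:
name      | project | parent  
----------+---------+---------
Document  | Zeta    | NULL    
Deploy    | Beta    | NULL    
Refactor  | Titan   | Document
Implement | Nimbus  | Document
Migrate   | Nimbus  | Deploy  
Train     | NULL    | Migrate 
Test      | Titan   | Deploy  


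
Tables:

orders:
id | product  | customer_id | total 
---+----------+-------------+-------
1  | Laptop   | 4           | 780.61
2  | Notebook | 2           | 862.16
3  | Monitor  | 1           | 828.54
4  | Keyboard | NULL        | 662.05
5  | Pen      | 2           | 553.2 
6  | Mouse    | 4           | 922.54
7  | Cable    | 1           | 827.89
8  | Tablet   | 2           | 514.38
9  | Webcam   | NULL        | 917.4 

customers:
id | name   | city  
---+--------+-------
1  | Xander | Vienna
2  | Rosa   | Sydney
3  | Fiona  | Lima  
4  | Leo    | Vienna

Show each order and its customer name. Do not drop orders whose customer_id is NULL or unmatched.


LEFT JOIN keeps every row from orders (the left table); where customer_id has no match in customers, the customer columns become NULL. Walk through each order:
  - order 1 (Laptop): customer_id=4 -> matches Leo
  - order 2 (Notebook): customer_id=2 -> matches Rosa
  - order 3 (Monitor): customer_id=1 -> matches Xander
  - order 4 (Keyboard): customer_id=NULL, no match -> kept with NULL
  - order 5 (Pen): customer_id=2 -> matches Rosa
  - order 6 (Mouse): customer_id=4 -> matches Leo
  - order 7 (Cable): customer_id=1 -> matches Xander
  - order 8 (Tablet): customer_id=2 -> matches Rosa
  - order 9 (Webcam): customer_id=NULL, no match -> kept with NULL
All 9 rows appear; 2 have NULL customer.

SQL:
SELECT a.product, b.name AS customer
FROM orders a
LEFT JOIN customers b ON a.customer_id = b.id

Result:
product  | customer
---------+---------
Laptop   | Leo     
Notebook | Rosa    
Monitor  | Xander  
Keyboard | NULL    
Pen      | Rosa    
Mouse    | Leo     
Cable    | Xander  
Tablet   | Rosa    
Webcam   | NULL    


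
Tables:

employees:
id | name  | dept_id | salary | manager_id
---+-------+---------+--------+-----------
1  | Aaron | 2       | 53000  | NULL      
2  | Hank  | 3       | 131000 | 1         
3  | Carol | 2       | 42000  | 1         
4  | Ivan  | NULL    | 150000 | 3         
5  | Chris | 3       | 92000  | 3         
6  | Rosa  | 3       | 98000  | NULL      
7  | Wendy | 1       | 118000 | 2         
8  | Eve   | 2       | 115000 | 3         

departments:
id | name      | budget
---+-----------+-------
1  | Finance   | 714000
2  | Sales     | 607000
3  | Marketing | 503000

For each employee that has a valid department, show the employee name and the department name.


INNER JOIN keeps only employees rows whose dept_id matches an id in departments. Walk through each employee:
  - employee 1 (Aaron): dept_id=2 -> matches Sales
  - employee 2 (Hank): dept_id=3 -> matches Marketing
  - employee 3 (Carol): dept_id=2 -> matches Sales
  - employee 4 (Ivan): dept_id=NULL, no match -> dropped
  - employee 5 (Chris): dept_id=3 -> matches Marketing
  - employee 6 (Rosa): dept_id=3 -> matches Marketing
  - employee 7 (Wendy): dept_id=1 -> matches Finance
  - employee 8 (Eve): dept_id=2 -> matches Sales
So 1 of 8 rows is dropped.

SQL:
SELECT a.name, b.name AS department
FROM employees a
INNER JOIN departments b ON a.dept_id = b.id

Result:
name  | department
------+-----------
Aaron | Sales     
Hank  | Marketing 
Carol | Sales     
Chris | Marketing 
Rosa  | Marketing 
Wendy | Finance   
Eve   | Sales     


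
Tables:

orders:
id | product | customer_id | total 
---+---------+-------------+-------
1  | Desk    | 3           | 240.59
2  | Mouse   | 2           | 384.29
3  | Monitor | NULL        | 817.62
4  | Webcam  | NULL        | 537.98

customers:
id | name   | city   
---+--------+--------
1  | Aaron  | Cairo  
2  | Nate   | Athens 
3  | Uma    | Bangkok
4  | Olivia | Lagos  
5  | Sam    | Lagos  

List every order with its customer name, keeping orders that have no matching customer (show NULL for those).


LEFT JOIN keeps every row from orders (the left table); where customer_id has no match in customers, the customer columns become NULL. Walk through each order:
  - order 1 (Desk): customer_id=3 -> matches Uma
  - order 2 (Mouse): customer_id=2 -> matches Nate
  - order 3 (Monitor): customer_id=NULL, no match -> kept with NULL
  - order 4 (Webcam): customer_id=NULL, no match -> kept with NULL
All 4 rows appear; 2 have NULL customer.

SQL:
SELECT a.product, b.name AS customer
FROM orders a
LEFT JOIN customers b ON a.customer_id = b.id

Result:
product | customer
--------+---------
Desk    | Uma     
Mouse   | Nate    
Monitor | NULL    
Webcam  | NULL    


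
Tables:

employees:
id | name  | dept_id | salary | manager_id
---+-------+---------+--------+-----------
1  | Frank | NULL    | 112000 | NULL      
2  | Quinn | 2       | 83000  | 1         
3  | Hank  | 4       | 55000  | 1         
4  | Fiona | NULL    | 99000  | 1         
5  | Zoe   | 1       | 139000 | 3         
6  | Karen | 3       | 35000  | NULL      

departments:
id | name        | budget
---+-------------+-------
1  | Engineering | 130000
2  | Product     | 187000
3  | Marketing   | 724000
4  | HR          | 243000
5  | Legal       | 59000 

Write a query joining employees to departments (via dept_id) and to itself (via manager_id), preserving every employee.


Two LEFT JOINs from the same base table employees: one to departments via dept_id, one to employees itself via manager_id. Both are LEFT so every employee is preserved.
Match against departments:
  - employee 1 (Frank): dept_id=NULL, no match -> kept with NULL
  - employee 2 (Quinn): dept_id=2 -> matches Product
  - employee 3 (Hank): dept_id=4 -> matches HR
  - employee 4 (Fiona): dept_id=NULL, no match -> kept with NULL
  - employee 5 (Zoe): dept_id=1 -> matches Engineering
  - employee 6 (Karen): dept_id=3 -> matches Marketing
Match against employees (self):
  - employee 1 (Frank): manager_id=NULL -> NULL
  - employee 2 (Quinn): manager_id=1 -> Frank
  - employee 3 (Hank): manager_id=1 -> Frank
  - employee 4 (Fiona): manager_id=1 -> Frank
  - employee 5 (Zoe): manager_id=3 -> Hank
  - employee 6 (Karen): manager_id=NULL -> NULL

SQL:
SELECT a.name, b.name AS department, c.name AS manager
FROM employees a
LEFT JOIN departments b ON a.dept_id = b.id
LEFT JOIN employees c ON a.manager_id = c.id

Result:
name  | department  | manager
------+-------------+--------
Frank | NULL        | NULL   
Quinn | Product     | Frank  
Hank  | HR          | Frank  
Fiona | NULL        | Frank  
Zoe   | Engineering | Hank   
Karen | Marketing   | NULL   


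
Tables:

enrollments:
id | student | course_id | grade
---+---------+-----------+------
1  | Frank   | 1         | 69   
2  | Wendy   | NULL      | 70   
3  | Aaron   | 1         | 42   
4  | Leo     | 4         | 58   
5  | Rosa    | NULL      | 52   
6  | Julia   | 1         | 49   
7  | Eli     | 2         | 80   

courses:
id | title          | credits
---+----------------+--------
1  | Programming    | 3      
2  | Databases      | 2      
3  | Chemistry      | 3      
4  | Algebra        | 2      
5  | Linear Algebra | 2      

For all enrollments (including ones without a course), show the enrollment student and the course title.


LEFT JOIN keeps every row from enrollments (the left table); where course_id has no match in courses, the course columns become NULL. Walk through each enrollment:
  - enrollment 1 (Frank): course_id=1 -> matches Programming
  - enrollment 2 (Wendy): course_id=NULL, no match -> kept with NULL
  - enrollment 3 (Aaron): course_id=1 -> matches Programming
  - enrollment 4 (Leo): course_id=4 -> matches Algebra
  - enrollment 5 (Rosa): course_id=NULL, no match -> kept with NULL
  - enrollment 6 (Julia): course_id=1 -> matches Programming
  - enrollment 7 (Eli): course_id=2 -> matches Databases
All 7 rows appear; 2 have NULL course.

SQL:
SELECT a.student, b.title AS course
FROM enrollments a
LEFT JOIN courses b ON a.course_id = b.id

Result:
student | course     
--------+------------
Frank   | Programming
Wendy   | NULL       
Aaron   | Programming
Leo     | Algebra    
Rosa    | NULL       
Julia   | Programming
Eli     | Databases  


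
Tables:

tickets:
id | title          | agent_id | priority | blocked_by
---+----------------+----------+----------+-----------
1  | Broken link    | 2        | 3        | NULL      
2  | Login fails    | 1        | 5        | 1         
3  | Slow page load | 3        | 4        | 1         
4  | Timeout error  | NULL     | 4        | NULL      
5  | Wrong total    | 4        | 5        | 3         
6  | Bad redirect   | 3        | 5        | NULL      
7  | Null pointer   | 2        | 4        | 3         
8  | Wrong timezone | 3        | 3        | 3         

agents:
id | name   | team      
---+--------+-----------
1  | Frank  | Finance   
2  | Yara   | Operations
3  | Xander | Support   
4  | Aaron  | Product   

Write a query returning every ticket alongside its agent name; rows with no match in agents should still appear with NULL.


LEFT JOIN keeps every row from tickets (the left table); where agent_id has no match in agents, the agent columns become NULL. Walk through each ticket:
  - ticket 1 (Broken link): agent_id=2 -> matches Yara
  - ticket 2 (Login fails): agent_id=1 -> matches Frank
  - ticket 3 (Slow page load): agent_id=3 -> matches Xander
  - ticket 4 (Timeout error): agent_id=NULL, no match -> kept with NULL
  - ticket 5 (Wrong total): agent_id=4 -> matches Aaron
  - ticket 6 (Bad redirect): agent_id=3 -> matches Xander
  - ticket 7 (Null pointer): agent_id=2 -> matches Yara
  - ticket 8 (Wrong timezone): agent_id=3 -> matches Xander
All 8 rows appear; 1 has NULL agent.

SQL:
SELECT a.title, b.name AS agent
FROM tickets a
LEFT JOIN agents b ON a.agent_id = b.id

Result:
title          | agent 
---------------+-------
Broken link    | Yara  
Login fails    | Frank 
Slow page load | Xander
Timeout error  | NULL  
Wrong total    | Aaron 
Bad redirect   | Xander
Null pointer   | Yara  
Wrong timezone | Xander


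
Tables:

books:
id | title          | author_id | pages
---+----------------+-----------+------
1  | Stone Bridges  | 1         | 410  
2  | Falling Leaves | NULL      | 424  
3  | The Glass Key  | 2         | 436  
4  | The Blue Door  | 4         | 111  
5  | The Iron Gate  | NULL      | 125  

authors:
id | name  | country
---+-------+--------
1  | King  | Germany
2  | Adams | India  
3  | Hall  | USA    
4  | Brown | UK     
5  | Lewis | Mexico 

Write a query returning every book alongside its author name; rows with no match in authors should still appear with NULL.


LEFT JOIN keeps every row from books (the left table); where author_id has no match in authors, the author columns become NULL. Walk through each book:
  - book 1 (Stone Bridges): author_id=1 -> matches King
  - book 2 (Falling Leaves): author_id=NULL, no match -> kept with NULL
  - book 3 (The Glass Key): author_id=2 -> matches Adams
  - book 4 (The Blue Door): author_id=4 -> matches Brown
  - book 5 (The Iron Gate): author_id=NULL, no match -> kept with NULL
All 5 rows appear; 2 have NULL author.

SQL:
SELECT a.title, b.name AS author
FROM books a
LEFT JOIN authors b ON a.author_id = b.id

Result:
title          | author
---------------+-------
Stone Bridges  | King  
Falling Leaves | NULL  
The Glass Key  | Adams 
The Blue Door  | Brown 
The Iron Gate  | NULL  


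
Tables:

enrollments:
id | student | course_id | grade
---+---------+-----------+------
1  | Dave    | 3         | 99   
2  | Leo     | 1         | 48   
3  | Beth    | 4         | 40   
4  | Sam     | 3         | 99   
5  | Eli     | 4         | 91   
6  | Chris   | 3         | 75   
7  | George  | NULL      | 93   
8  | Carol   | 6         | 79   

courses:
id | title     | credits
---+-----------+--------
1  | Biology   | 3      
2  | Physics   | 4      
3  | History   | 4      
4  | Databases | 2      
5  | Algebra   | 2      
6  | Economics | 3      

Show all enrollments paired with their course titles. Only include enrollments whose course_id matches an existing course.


INNER JOIN keeps only enrollments rows whose course_id matches an id in courses. Walk through each enrollment:
  - enrollment 1 (Dave): course_id=3 -> matches History
  - enrollment 2 (Leo): course_id=1 -> matches Biology
  - enrollment 3 (Beth): course_id=4 -> matches Databases
  - enrollment 4 (Sam): course_id=3 -> matches History
  - enrollment 5 (Eli): course_id=4 -> matches Databases
  - enrollment 6 (Chris): course_id=3 -> matches History
  - enrollment 7 (George): course_id=NULL, no match -> dropped
  - enrollment 8 (Carol): course_id=6 -> matches Economics
So 1 of 8 rows is dropped.

SQL:
SELECT a.student, b.title AS course
FROM enrollments a
INNER JOIN courses b ON a.course_id = b.id

Result:
student | course   
--------+----------
Dave    | History  
Leo     | Biology  
Beth    | Databases
Sam     | History  
Eli     | Databases
Chris   | History  
Carol   | Economics


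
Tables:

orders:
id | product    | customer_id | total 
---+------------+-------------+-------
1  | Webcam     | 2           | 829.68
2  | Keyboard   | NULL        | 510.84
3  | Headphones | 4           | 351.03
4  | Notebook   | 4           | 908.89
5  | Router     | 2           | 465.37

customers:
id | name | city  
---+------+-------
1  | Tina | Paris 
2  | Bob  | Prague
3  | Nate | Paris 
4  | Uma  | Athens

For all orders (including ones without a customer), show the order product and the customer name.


LEFT JOIN keeps every row from orders (the left table); where customer_id has no match in customers, the customer columns become NULL. Walk through each order:
  - order 1 (Webcam): customer_id=2 -> matches Bob
  - order 2 (Keyboard): customer_id=NULL, no match -> kept with NULL
  - order 3 (Headphones): customer_id=4 -> matches Uma
  - order 4 (Notebook): customer_id=4 -> matches Uma
  - order 5 (Router): customer_id=2 -> matches Bob
All 5 rows appear; 1 has NULL customer.

SQL:
SELECT a.product, b.name AS customer
FROM orders a
LEFT JOIN customers b ON a.customer_id = b.id

Result:
product    | customer
-----------+---------
Webcam     | Bob     
Keyboard   | NULL    
Headphones | Uma     
Notebook   | Uma     
Router     | Bob     
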